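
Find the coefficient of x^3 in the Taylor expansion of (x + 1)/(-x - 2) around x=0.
Expand to order 3: (x + 1)/(-x - 2) = -x^3/16 + x^2/8 - x/4 - 1/2 + O(x^4).
The coefficient of x^3 is -1/16.

Final answer: -1/16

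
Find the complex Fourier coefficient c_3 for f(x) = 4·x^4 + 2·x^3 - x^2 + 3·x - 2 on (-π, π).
Compute the real Fourier coefficients first: a_3 = 76/27 - 32·π^2/9, b_3 = 10/9 + 4·π^2/3.
Then c_3 = (a_3 − i·b_3)/2 = -16·π^2/9 + 38/27 - 2·i·π^2/3 - 5·i/9.

Final answer: -16·π^2/9 + 38/27 - 2·i·π^2/3 - 5·i/9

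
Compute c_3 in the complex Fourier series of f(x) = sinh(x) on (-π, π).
Compute the real Fourier coefficients first: a_3 = 0, b_3 = 3·sinh(π)/(5·π).
Then c_3 = (a_3 − i·b_3)/2 = -3·i·sinh(π)/(10·π).

Final answer: -3·i·sinh(π)/(10·π)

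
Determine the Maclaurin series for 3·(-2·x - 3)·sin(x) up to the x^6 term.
-x^6/20 - 3·x^5/40 + x^4 + 3·x^3/2 - 6·x^2 - 9·x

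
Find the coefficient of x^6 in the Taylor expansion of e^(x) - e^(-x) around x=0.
Expand to order 6: e^(x) - e^(-x) = x^5/60 + x^3/3 + 2·x + O(x^7).
The coefficient of x^6 is 0.

Final answer: 0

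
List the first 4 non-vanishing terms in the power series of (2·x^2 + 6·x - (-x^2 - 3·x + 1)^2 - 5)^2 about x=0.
-48·x^3 + 204·x^2 - 144·x + 36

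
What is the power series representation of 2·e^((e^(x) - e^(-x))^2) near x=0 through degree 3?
8·x^2 + 2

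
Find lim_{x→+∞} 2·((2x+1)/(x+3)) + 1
Evaluate the dominant behaviour as x → +∞; each term tends to a finite value or vanishes.
Limit = 5.

Final answer: 5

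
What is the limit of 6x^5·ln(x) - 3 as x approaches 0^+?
The product is a 0·∞ indeterminate form at x → 0⁺.
Rewrite the product as 6·ln(x) / x^(-5) and apply L'Hôpital, or use the standard hierarchy x^(-5) ≫ |ln x| as x → 0⁺.
The indeterminate product → 0, so the limit = -3.

Final answer: -3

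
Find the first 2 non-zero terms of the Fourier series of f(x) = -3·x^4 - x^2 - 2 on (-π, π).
(-140 + 24·π^2)·cos(x) - 3·π^4/5 - π^2/3 - 2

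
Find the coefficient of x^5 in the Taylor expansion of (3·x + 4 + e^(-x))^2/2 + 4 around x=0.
Expand to order 5: (3·x + 4 + e^(-x))^2/2 + 4 = -x^5/24 + x^3/6 + 9·x^2/2 + 10·x + 33/2 + O(x^6).
The coefficient of x^5 is -1/24.

Final answer: -1/24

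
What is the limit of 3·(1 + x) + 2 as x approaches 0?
Direct substitution at x = 0 gives 5.

Final answer: 5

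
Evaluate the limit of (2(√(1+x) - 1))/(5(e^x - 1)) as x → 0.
Both numerator and denominator → 0 as x → 0; this is a 0/0 indeterminate form.
Expand each to leading order near x = 0: numerator ~ x, denominator ~ 5·x.
The limit of the ratio is 1/5.

Final answer: 1/5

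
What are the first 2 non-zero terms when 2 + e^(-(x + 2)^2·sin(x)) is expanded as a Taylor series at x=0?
3 - 4·x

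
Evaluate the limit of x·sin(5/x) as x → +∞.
As x → +∞: let u = 5/x → 0⁺; then x·sin(5/x) = 5·sin(u)/u → 5·1 = 5.
Limit = 5.

Final answer: 5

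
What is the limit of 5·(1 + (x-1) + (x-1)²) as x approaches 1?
Direct substitution at x = 1 gives 5.

Final answer: 5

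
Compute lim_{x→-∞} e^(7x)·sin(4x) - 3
Evaluate the dominant behaviour as x → -∞; each term tends to a finite value or vanishes.
Limit = -3.

Final answer: -3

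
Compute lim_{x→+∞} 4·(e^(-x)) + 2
Evaluate the dominant behaviour as x → +∞; each term tends to a finite value or vanishes.
Limit = 2.

Final answer: 2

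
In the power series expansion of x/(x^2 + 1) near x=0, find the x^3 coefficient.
Expand to order 3: x/(x^2 + 1) = -x^3 + x + O(x^4).
The coefficient of x^3 is -1.

Final answer: -1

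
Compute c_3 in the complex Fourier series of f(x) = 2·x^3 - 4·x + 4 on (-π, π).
Compute the real Fourier coefficients first: a_3 = 0, b_3 = -32/9 + 4·π^2/3.
Then c_3 = (a_3 − i·b_3)/2 = -2·i·π^2/3 + 16·i/9.

Final answer: -2·i·π^2/3 + 16·i/9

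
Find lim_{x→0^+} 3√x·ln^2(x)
This is a 0·∞ indeterminate form at x → 0⁺.
Rewrite the product as 3·ln^2(x) / x^(-1/2) and apply L'Hôpital, or use the standard hierarchy x^(-1/2) ≫ |ln x|^2 as x → 0⁺.
The indeterminate product → 0, so the limit = 0.

Final answer: 0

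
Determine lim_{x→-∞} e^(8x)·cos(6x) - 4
Evaluate the dominant behaviour as x → -∞; each term tends to a finite value or vanishes.
Limit = -4.

Final answer: -4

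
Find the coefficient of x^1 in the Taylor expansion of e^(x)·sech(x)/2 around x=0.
Expand to order 1: e^(x)·sech(x)/2 = x/2 + 1/2 + O(x^2).
The coefficient of x^1 is 1/2.

Final answer: 1/2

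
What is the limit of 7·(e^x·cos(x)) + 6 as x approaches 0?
Direct substitution at x = 0 gives 13.

Final answer: 13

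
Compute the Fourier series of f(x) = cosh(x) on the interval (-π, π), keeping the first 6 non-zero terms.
-cos(x)·sinh(π)/π + 2·cos(2·x)·sinh(π)/(5·π) - cos(3·x)·sinh(π)/(5·π) + 2·cos(4·x)·sinh(π)/(17·π) - cos(5·x)·sinh(π)/(13·π) + sinh(π)/π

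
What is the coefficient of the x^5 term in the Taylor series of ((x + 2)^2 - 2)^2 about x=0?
Expand to order 5: ((x + 2)^2 - 2)^2 = x^4 + 8·x^3 + 20·x^2 + 16·x + 4 + O(x^6).
The coefficient of x^5 is 0.

Final answer: 0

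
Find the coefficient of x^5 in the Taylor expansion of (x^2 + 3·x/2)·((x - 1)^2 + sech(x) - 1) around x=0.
Expand to order 5: (x^2 + 3·x/2)·((x - 1)^2 + sech(x) - 1) = 5·x^5/16 + x^4/2 - 5·x^3/4 - 2·x^2 + 3·x/2 + O(x^6).
The coefficient of x^5 is 5/16.

Final answer: 5/16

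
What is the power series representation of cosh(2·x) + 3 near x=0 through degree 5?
2·x^4/3 + 2·x^2 + 4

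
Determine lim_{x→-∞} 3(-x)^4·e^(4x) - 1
The product is a 0·∞ indeterminate form at x → -∞.
Rewrite the product as 3(-x)^4 / e^(-4x) (an ∞/∞ form) and apply L'Hôpital, or use the standard hierarchy e^(4|x|) ≫ |(-x)^4| as x → -∞.
The indeterminate product → 0, so the limit = -1.

Final answer: -1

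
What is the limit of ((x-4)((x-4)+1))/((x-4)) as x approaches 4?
Both numerator and denominator → 0 as x → 4; this is a 0/0 indeterminate form.
Expand each to leading order near x = 4: numerator ~ (x - 4), denominator ~ (x - 4).
The limit of the ratio is 1.

Final answer: 1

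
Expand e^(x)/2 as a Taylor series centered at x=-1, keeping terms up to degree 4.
e^(-1)/2 + e^(-1)·(x + 1)/2 + e^(-1)·(x + 1)^2/4 + e^(-1)·(x + 1)^3/12 + e^(-1)·(x + 1)^4/48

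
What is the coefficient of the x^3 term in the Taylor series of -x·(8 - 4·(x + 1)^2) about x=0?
Expand to order 3: -x·(8 - 4·(x + 1)^2) = 4·x^3 + 8·x^2 - 4·x + O(x^4).
The coefficient of x^3 is 4.

Final answer: 4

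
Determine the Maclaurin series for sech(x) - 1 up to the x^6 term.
-61·x^6/720 + 5·x^4/24 - x^2/2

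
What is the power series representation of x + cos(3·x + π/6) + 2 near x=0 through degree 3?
9·x^3/4 - 9·√(3)·x^2/4 - x/2 + √(3)/2 + 2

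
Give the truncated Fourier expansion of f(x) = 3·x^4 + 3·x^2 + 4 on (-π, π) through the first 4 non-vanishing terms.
(132 - 24·π^2)·cos(x) + (-6 + 6·π^2)·cos(2·x) + (4/9 - 8·π^2/3)·cos(3·x) + 4 + π^2 + 3·π^4/5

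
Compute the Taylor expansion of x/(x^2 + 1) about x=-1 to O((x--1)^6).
-1/2 + (x + 1)^2/4 + (x + 1)^3/4 + (x + 1)^4/8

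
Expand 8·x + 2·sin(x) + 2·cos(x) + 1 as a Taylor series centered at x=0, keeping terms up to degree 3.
-x^3/3 - x^2 + 10·x + 3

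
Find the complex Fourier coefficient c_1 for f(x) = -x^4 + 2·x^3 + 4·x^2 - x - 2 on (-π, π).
Compute the real Fourier coefficients first: a_1 = -64 + 8·π^2, b_1 = -26 + 4·π^2.
Then c_1 = (a_1 − i·b_1)/2 = -32 + 4·π^2 - 2·i·π^2 + 13·i.

Final answer: -32 + 4·π^2 - 2·i·π^2 + 13·i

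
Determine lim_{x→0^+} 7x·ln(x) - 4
The product is a 0·∞ indeterminate form at x → 0⁺.
Rewrite the product as 7·ln(x) / x^(-1) and apply L'Hôpital, or use the standard hierarchy x^(-1) ≫ |ln x| as x → 0⁺.
The indeterminate product → 0, so the limit = -4.

Final answer: -4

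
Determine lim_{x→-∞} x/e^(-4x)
This is an ∞/∞ indeterminate form as x → -∞.
Compare growth rates of the dominant terms (exponentials ≫ polynomials ≫ logarithms), or apply L'Hôpital's rule; the quotient → 0.
Limit = 0.

Final answer: 0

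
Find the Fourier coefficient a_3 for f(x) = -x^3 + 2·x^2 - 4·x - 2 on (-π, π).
a_3 = (1/π) ∫_{-π}^{π} f(x)·cos(3x) dx.
Evaluate the integral (use parity and integration by parts as needed): a_3 = -8/9.

Final answer: -8/9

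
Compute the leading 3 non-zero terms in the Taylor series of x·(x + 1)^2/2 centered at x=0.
x^3/2 + x^2 + x/2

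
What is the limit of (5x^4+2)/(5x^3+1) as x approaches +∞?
This is an ∞/∞ indeterminate form as x → +∞.
Divide numerator and denominator by x^4 and let the lower-order terms vanish; the numerator's degree 4 exceeds the denominator's degree 3, so the quotient diverges.
Limit = ∞.

Final answer: ∞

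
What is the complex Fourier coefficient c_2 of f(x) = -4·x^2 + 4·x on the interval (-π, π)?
Compute the real Fourier coefficients first: a_2 = -4, b_2 = -4.
Then c_2 = (a_2 − i·b_2)/2 = -2 + 2·i.

Final answer: -2 + 2·i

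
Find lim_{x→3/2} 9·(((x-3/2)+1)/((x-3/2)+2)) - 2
Direct substitution at x = 3/2 gives 5/2.

Final answer: 5/2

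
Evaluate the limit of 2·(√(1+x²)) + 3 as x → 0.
Direct substitution at x = 0 gives 5.

Final answer: 5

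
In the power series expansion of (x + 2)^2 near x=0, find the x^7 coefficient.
Expand to order 7: (x + 2)^2 = x^2 + 4·x + 4 + O(x^8).
The coefficient of x^7 is 0.

Final answer: 0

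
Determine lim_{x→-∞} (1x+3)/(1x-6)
Evaluate the dominant behaviour as x → -∞; each term tends to a finite value or vanishes.
Limit = 1.

Final answer: 1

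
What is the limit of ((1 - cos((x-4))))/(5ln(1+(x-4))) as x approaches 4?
Both numerator and denominator → 0 as x → 4; this is a 0/0 indeterminate form.
Expand each to leading order near x = 4: numerator ~ (x - 4)^2/2, denominator ~ 5·(x - 4).
The limit of the ratio is 0.

Final answer: 0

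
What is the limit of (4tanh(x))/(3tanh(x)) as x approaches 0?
Both numerator and denominator → 0 as x → 0; this is a 0/0 indeterminate form.
Expand each to leading order near x = 0: numerator ~ 4·x, denominator ~ 3·x.
The limit of the ratio is 4/3.

Final answer: 4/3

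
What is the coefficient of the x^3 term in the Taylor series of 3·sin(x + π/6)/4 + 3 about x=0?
Expand to order 3: 3·sin(x + π/6)/4 + 3 = -√(3)·x^3/16 - 3·x^2/16 + 3·√(3)·x/8 + 27/8 + O(x^4).
The coefficient of x^3 is -√(3)/16.

Final answer: -√(3)/16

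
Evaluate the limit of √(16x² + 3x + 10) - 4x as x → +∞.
As x → +∞: multiply by the conjugate to get (3x+10)/(√(16x²+3x+10)+4x); the denominator ~ 8x, so the limit is 3/8.
Limit = 3/8.

Final answer: 3/8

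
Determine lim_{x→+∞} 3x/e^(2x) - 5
The quotient is an ∞/∞ indeterminate form as x → +∞.
The exponential denominator e^(2x) dominates the polynomial numerator (e^x ≫ x as x → ∞), so the quotient → 0.
Adding the constant: 0 - 5 = -5. Limit = -5.

Final answer: -5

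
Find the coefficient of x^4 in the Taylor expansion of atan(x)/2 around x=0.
Expand to order 4: atan(x)/2 = -x^3/6 + x/2 + O(x^5).
The coefficient of x^4 is 0.

Final answer: 0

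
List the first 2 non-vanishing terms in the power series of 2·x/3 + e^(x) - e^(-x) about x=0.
x^3/3 + 8·x/3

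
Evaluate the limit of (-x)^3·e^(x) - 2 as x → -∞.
The product is a 0·∞ indeterminate form at x → -∞.
Rewrite the product as (-x)^3 / e^(-x) (an ∞/∞ form) and apply L'Hôpital, or use the standard hierarchy e^(|x|) ≫ |(-x)^3| as x → -∞.
The indeterminate product → 0, so the limit = -2.

Final answer: -2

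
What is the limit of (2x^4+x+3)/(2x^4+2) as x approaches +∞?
This is an ∞/∞ indeterminate form as x → +∞.
Divide numerator and denominator by x^4 and let the lower-order terms vanish; the leading terms give 2/2 = 1.
Limit = 1.

Final answer: 1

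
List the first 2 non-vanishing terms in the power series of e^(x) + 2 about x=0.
x + 3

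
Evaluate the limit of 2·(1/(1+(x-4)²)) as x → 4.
Direct substitution at x = 4 gives 2.

Final answer: 2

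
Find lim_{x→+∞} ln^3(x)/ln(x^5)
This is an ∞/∞ indeterminate form as x → +∞.
Write ln(x^5) = 5·ln(x), reducing the quotient to ln^2(x)/5 → ∞.
Limit = ∞.

Final answer: ∞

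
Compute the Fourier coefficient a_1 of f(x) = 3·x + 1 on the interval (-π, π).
a_1 = (1/π) ∫_{-π}^{π} f(x)·cos(1x) dx.
Evaluate the integral (use parity and integration by parts as needed): a_1 = 0.

Final answer: 0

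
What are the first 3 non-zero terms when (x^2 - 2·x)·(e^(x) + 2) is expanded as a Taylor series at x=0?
x^4/6 + x^2 - 6·x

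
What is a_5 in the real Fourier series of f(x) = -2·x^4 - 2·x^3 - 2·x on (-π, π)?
a_5 = (1/π) ∫_{-π}^{π} f(x)·cos(5x) dx.
Evaluate the integral (use parity and integration by parts as needed): a_5 = -96/625 + 16·π^2/25.

Final answer: -96/625 + 16·π^2/25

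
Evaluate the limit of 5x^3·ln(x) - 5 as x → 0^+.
The product is a 0·∞ indeterminate form at x → 0⁺.
Rewrite the product as 5·ln(x) / x^(-3) and apply L'Hôpital, or use the standard hierarchy x^(-3) ≫ |ln x| as x → 0⁺.
The indeterminate product → 0, so the limit = -5.

Final answer: -5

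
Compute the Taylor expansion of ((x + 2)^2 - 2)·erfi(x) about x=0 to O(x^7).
4·x^6/(5·√(π)) + 16·x^5/(15·√(π)) + 8·x^4/(3·√(π)) + 10·x^3/(3·√(π)) + 8·x^2/√(π) + 4·x/√(π)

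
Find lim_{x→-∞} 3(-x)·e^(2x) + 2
The product is a 0·∞ indeterminate form at x → -∞.
Rewrite the product as 3(-x) / e^(-2x) (an ∞/∞ form) and apply L'Hôpital, or use the standard hierarchy e^(2|x|) ≫ |(-x)| as x → -∞.
The indeterminate product → 0, so the limit = 2.

Final answer: 2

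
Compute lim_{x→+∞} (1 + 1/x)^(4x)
As x → +∞: write (1 + 1/x)^(4x) = ((1 + 1/x)^x)^4 → (e^1)^4 = e^4.
Limit = e^(4).

Final answer: e^(4)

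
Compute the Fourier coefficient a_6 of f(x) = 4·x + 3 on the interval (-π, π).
a_6 = (1/π) ∫_{-π}^{π} f(x)·cos(6x) dx.
Evaluate the integral (use parity and integration by parts as needed): a_6 = 0.

Final answer: 0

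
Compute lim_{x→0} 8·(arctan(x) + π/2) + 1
Direct substitution at x = 0 gives 1 + 4·π.

Final answer: 1 + 4·π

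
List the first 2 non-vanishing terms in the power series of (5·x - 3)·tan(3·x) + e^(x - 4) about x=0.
x·(-9 + e^(-4)) + e^(-4)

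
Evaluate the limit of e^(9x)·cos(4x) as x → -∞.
Evaluate the dominant behaviour as x → -∞; each term tends to a finite value or vanishes.
Limit = 0.

Final answer: 0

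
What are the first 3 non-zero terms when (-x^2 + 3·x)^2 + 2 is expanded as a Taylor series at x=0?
-6·x^3 + 9·x^2 + 2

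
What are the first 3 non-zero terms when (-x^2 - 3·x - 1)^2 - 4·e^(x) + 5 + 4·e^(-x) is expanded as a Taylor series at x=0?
11·x^2 - 2·x + 6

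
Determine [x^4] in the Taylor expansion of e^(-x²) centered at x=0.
Expand to order 4: e^(-x²) = x^4/2 - x^2 + 1 + O(x^5).
The coefficient of x^4 is 1/2.

Final answer: 1/2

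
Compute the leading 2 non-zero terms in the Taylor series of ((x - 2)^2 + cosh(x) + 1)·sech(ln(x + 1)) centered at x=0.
6 - 4·x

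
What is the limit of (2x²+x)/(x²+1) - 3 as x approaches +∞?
Evaluate the dominant behaviour as x → +∞; each term tends to a finite value or vanishes.
Limit = -1.

Final answer: -1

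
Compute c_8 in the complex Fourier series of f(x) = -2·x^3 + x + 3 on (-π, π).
Compute the real Fourier coefficients first: a_8 = 0, b_8 = -19/64 + π^2/2.
Then c_8 = (a_8 − i·b_8)/2 = -i·π^2/4 + 19·i/128.

Final answer: -i·π^2/4 + 19·i/128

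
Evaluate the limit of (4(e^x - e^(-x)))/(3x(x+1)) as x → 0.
Both numerator and denominator → 0 as x → 0; this is a 0/0 indeterminate form.
Expand each to leading order near x = 0: numerator ~ 8·x, denominator ~ 3·x.
The limit of the ratio is 8/3.

Final answer: 8/3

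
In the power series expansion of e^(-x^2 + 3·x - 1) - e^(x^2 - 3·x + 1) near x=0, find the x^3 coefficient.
Expand to order 3: e^(-x^2 + 3·x - 1) - e^(x^2 - 3·x + 1) = x^3·(3·e^(-1)/2 + 15·e/2) + x^2·(-11·e/2 + 7·e^(-1)/2) + x·(3·e^(-1) + 3·e) - e + e^(-1) + O(x^4).
The coefficient of x^3 is 3·e^(-1)/2 + 15·e/2.

Final answer: 3·e^(-1)/2 + 15·e/2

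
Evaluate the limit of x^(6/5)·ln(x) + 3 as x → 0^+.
The product is a 0·∞ indeterminate form at x → 0⁺.
Rewrite the product as ln(x) / x^(-6/5) and apply L'Hôpital, or use the standard hierarchy x^(-6/5) ≫ |ln x| as x → 0⁺.
The indeterminate product → 0, so the limit = 3.

Final answer: 3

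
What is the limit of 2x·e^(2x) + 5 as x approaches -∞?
The product is a 0·∞ indeterminate form at x → -∞.
Rewrite the product as 2x / e^(-2x) (an ∞/∞ form) and apply L'Hôpital, or use the standard hierarchy e^(2|x|) ≫ |x| as x → -∞.
The indeterminate product → 0, so the limit = 5.

Final answer: 5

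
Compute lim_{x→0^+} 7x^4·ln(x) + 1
The product is a 0·∞ indeterminate form at x → 0⁺.
Rewrite the product as 7·ln(x) / x^(-4) and apply L'Hôpital, or use the standard hierarchy x^(-4) ≫ |ln x| as x → 0⁺.
The indeterminate product → 0, so the limit = 1.

Final answer: 1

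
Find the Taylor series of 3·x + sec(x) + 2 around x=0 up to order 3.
x^2/2 + 3·x + 3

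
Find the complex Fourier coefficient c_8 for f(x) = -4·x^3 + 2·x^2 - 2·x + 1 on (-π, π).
Compute the real Fourier coefficients first: a_8 = 1/8, b_8 = 13/32 + π^2.
Then c_8 = (a_8 − i·b_8)/2 = 1/16 - i·π^2/2 - 13·i/64.

Final answer: 1/16 - i·π^2/2 - 13·i/64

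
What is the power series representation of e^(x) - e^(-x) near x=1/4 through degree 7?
(-1 + e^(1/2))·e^(-1/4) + (1 + e^(1/2))·e^(-1/4)·(x - 1/4) + (-1 + e^(1/2))·e^(-1/4)·(x - 1/4)^2/2 + (1 + e^(1/2))·e^(-1/4)·(x - 1/4)^3/6 + (-1 + e^(1/2))·e^(-1/4)·(x - 1/4)^4/24 + (1 + e^(1/2))·e^(-1/4)·(x - 1/4)^5/120 + (-1 + e^(1/2))·e^(-1/4)·(x - 1/4)^6/720 + (1 + e^(1/2))·e^(-1/4)·(x - 1/4)^7/5040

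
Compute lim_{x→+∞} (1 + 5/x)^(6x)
As x → +∞: write (1 + 5/x)^(6x) = ((1 + 5/x)^x)^6 → (e^5)^6 = e^30.
Limit = e^(30).

Final answer: e^(30)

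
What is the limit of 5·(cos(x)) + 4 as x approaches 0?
Direct substitution at x = 0 gives 9.

Final answer: 9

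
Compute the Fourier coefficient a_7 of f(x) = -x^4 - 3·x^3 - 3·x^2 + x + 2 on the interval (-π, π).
a_7 = (1/π) ∫_{-π}^{π} f(x)·cos(7x) dx.
Evaluate the integral (use parity and integration by parts as needed): a_7 = 540/2401 + 8·π^2/49.

Final answer: 540/2401 + 8·π^2/49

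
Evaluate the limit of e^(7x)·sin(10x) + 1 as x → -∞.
Evaluate the dominant behaviour as x → -∞; each term tends to a finite value or vanishes.
Limit = 1.

Final answer: 1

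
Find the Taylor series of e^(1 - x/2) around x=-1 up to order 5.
e^(3/2) - e^(3/2)·(x + 1)/2 + e^(3/2)·(x + 1)^2/8 - e^(3/2)·(x + 1)^3/48 + e^(3/2)·(x + 1)^4/384 - e^(3/2)·(x + 1)^5/3840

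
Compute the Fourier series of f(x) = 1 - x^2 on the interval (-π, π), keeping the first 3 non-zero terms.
4·cos(x) - cos(2·x) - π^2/3 + 1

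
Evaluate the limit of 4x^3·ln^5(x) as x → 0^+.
This is a 0·∞ indeterminate form at x → 0⁺.
Rewrite the product as 4·ln^5(x) / x^(-3) and apply L'Hôpital, or use the standard hierarchy x^(-3) ≫ |ln x|^5 as x → 0⁺.
The indeterminate product → 0, so the limit = 0.

Final answer: 0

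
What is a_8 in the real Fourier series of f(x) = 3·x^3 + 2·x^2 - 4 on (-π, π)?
a_8 = (1/π) ∫_{-π}^{π} f(x)·cos(8x) dx.
Evaluate the integral (use parity and integration by parts as needed): a_8 = 1/8.

Final answer: 1/8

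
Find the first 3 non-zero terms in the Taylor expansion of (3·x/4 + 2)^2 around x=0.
9·x^2/16 + 3·x + 4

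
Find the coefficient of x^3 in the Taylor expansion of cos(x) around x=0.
Expand to order 3: cos(x) = 1 - x^2/2 + O(x^4).
The coefficient of x^3 is 0.

Final answer: 0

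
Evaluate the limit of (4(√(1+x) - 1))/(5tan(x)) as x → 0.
Both numerator and denominator → 0 as x → 0; this is a 0/0 indeterminate form.
Expand each to leading order near x = 0: numerator ~ 2·x, denominator ~ 5·x.
The limit of the ratio is 2/5.

Final answer: 2/5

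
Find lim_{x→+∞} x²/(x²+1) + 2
Evaluate the dominant behaviour as x → +∞; each term tends to a finite value or vanishes.
Limit = 3.

Final answer: 3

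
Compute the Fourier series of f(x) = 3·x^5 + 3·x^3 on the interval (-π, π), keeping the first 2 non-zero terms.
(-114·π^2 + 6·π^4 + 684)·sin(x) + (-3·π^4 - 18 + 12·π^2)·sin(2·x)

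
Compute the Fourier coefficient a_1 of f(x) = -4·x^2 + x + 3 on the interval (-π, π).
a_1 = (1/π) ∫_{-π}^{π} f(x)·cos(1x) dx.
Evaluate the integral (use parity and integration by parts as needed): a_1 = 16.

Final answer: 16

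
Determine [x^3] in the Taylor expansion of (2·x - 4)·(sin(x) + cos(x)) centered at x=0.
Expand to order 3: (2·x - 4)·(sin(x) + cos(x)) = -x^3/3 + 4·x^2 - 2·x - 4 + O(x^4).
The coefficient of x^3 is -1/3.

Final answer: -1/3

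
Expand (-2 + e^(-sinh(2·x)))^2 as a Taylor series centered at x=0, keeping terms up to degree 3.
-8·x^3/3 + 4·x + 1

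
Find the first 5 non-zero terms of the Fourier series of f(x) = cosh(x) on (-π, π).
-cos(x)·sinh(π)/π + 2·cos(2·x)·sinh(π)/(5·π) - cos(3·x)·sinh(π)/(5·π) + 2·cos(4·x)·sinh(π)/(17·π) + sinh(π)/π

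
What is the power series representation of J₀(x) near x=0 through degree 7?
-x^6/2304 + x^4/64 - x^2/4 + 1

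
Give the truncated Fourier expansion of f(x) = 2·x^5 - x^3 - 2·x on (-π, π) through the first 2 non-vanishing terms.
(-82·π^2 + 4·π^4 + 488)·sin(x) + (-2·π^4 - 29/2 + 11·π^2)·sin(2·x)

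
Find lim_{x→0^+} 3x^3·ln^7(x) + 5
The product is a 0·∞ indeterminate form at x → 0⁺.
Rewrite the product as 3·ln^7(x) / x^(-3) and apply L'Hôpital, or use the standard hierarchy x^(-3) ≫ |ln x|^7 as x → 0⁺.
The indeterminate product → 0, so the limit = 5.

Final answer: 5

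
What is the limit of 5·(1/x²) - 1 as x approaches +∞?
Evaluate the dominant behaviour as x → +∞; each term tends to a finite value or vanishes.
Limit = -1.

Final answer: -1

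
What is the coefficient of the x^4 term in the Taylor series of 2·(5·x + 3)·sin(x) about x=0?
Expand to order 4: 2·(5·x + 3)·sin(x) = -5·x^4/3 - x^3 + 10·x^2 + 6·x + O(x^5).
The coefficient of x^4 is -5/3.

Final answer: -5/3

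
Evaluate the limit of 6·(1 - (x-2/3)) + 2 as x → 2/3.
Direct substitution at x = 2/3 gives 8.

Final answer: 8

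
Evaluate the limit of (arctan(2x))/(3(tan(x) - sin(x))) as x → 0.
Both numerator and denominator → 0 as x → 0; this is a 0/0 indeterminate form.
Expand each to leading order near x = 0: numerator ~ 2·x, denominator ~ 3·x^3/2.
The limit of the ratio is ∞.

Final answer: ∞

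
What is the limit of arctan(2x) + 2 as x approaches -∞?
Evaluate the dominant behaviour as x → -∞; each term tends to a finite value or vanishes.
Limit = 2 - π/2.

Final answer: 2 - π/2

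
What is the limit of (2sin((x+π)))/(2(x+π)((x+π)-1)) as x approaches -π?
Both numerator and denominator → 0 as x → -π; this is a 0/0 indeterminate form.
Expand each to leading order near x = -π: numerator ~ 2·(x + π), denominator ~ -2·(x + π).
The limit of the ratio is -1.

Final answer: -1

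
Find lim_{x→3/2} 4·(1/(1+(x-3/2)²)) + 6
Direct substitution at x = 3/2 gives 10.

Final answer: 10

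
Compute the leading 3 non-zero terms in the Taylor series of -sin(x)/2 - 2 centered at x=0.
x^3/12 - x/2 - 2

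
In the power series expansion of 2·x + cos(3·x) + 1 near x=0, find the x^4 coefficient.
Expand to order 4: 2·x + cos(3·x) + 1 = 27·x^4/8 - 9·x^2/2 + 2·x + 2 + O(x^5).
The coefficient of x^4 is 27/8.

Final answer: 27/8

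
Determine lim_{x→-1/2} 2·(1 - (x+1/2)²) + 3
Direct substitution at x = -1/2 gives 5.

Final answer: 5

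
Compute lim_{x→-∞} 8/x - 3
Evaluate the dominant behaviour as x → -∞; each term tends to a finite value or vanishes.
Limit = -3.

Final answer: -3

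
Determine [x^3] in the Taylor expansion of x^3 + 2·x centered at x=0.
Expand to order 3: x^3 + 2·x = x^3 + 2·x + O(x^4).
The coefficient of x^3 is 1.

Final answer: 1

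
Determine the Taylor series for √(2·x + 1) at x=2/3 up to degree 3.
√(21)/3 + √(21)·(x - 2/3)/7 - 3·√(21)·(x - 2/3)^2/98 + 9·√(21)·(x - 2/3)^3/686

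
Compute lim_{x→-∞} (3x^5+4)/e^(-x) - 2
The quotient is an ∞/∞ indeterminate form as x → -∞.
Compare growth rates of the dominant terms (exponentials ≫ polynomials ≫ logarithms), or apply L'Hôpital's rule; the quotient → 0.
Adding the constant: 0 - 2 = -2. Limit = -2.

Final answer: -2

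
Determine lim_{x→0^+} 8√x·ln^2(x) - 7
The product is a 0·∞ indeterminate form at x → 0⁺.
Rewrite the product as 8·ln^2(x) / x^(-1/2) and apply L'Hôpital, or use the standard hierarchy x^(-1/2) ≫ |ln x|^2 as x → 0⁺.
The indeterminate product → 0, so the limit = -7.

Final answer: -7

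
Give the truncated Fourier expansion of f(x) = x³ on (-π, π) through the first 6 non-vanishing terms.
(-12 + 2·π^2)·sin(x) + (3/2 - π^2)·sin(2·x) + (-4/9 + 2·π^2/3)·sin(3·x) + (3/16 - π^2/2)·sin(4·x) + (-12/125 + 2·π^2/5)·sin(5·x) + (1/18 - π^2/3)·sin(6·x)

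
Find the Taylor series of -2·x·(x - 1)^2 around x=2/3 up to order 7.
-4/27 + 2·(x - 2/3)/3 - 2·(x - 2/3)^3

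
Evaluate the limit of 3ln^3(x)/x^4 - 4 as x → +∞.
The quotient is an ∞/∞ indeterminate form as x → +∞.
The polynomial denominator x^4 dominates the logarithmic numerator (any positive power of x ≫ ln^3(x) as x → ∞), so the quotient → 0.
Adding the constant: 0 - 4 = -4. Limit = -4.

Final answer: -4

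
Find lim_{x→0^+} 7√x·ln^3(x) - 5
The product is a 0·∞ indeterminate form at x → 0⁺.
Rewrite the product as 7·ln^3(x) / x^(-1/2) and apply L'Hôpital, or use the standard hierarchy x^(-1/2) ≫ |ln x|^3 as x → 0⁺.
The indeterminate product → 0, so the limit = -5.

Final answer: -5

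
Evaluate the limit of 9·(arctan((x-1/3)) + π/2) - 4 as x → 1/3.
Direct substitution at x = 1/3 gives -4 + 9·π/2.

Final answer: -4 + 9·π/2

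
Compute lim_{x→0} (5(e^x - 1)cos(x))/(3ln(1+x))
Both numerator and denominator → 0 as x → 0; this is a 0/0 indeterminate form.
Expand each to leading order near x = 0: numerator ~ 5·x, denominator ~ 3·x.
The limit of the ratio is 5/3.

Final answer: 5/3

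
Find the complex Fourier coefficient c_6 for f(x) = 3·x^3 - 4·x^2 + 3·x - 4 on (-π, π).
Compute the real Fourier coefficients first: a_6 = -4/9, b_6 = -π^2 - 5/6.
Then c_6 = (a_6 − i·b_6)/2 = -2/9 + 5·i/12 + i·π^2/2.

Final answer: -2/9 + 5·i/12 + i·π^2/2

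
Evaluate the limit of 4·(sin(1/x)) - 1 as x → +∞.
Evaluate the dominant behaviour as x → +∞; each term tends to a finite value or vanishes.
Limit = -1.

Final answer: -1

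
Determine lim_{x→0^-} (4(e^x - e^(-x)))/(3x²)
Both numerator and denominator → 0 as x → 0^-; this is a 0/0 indeterminate form.
Expand each to leading order near x = 0: numerator ~ 8·x, denominator ~ 3·x^2.
The limit of the ratio is -∞.

Final answer: -∞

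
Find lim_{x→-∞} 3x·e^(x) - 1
The product is a 0·∞ indeterminate form at x → -∞.
Rewrite the product as 3x / e^(-x) (an ∞/∞ form) and apply L'Hôpital, or use the standard hierarchy e^(|x|) ≫ |x| as x → -∞.
The indeterminate product → 0, so the limit = -1.

Final answer: -1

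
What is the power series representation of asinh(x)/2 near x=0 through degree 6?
3·x^5/80 - x^3/12 + x/2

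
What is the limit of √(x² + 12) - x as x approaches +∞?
This is an ∞ − ∞ indeterminate form.
Multiply and divide by the conjugate √(x²+12) + x; the x² terms cancel, leaving 12/(√(x²+12)+x) → 0.
Limit = 0.

Final answer: 0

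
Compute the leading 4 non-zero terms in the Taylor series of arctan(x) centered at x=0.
-x^7/7 + x^5/5 - x^3/3 + x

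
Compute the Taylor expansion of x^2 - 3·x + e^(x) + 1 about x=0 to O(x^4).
x^3/6 + 3·x^2/2 - 2·x + 2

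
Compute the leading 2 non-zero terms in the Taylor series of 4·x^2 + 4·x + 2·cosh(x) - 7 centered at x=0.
4·x - 5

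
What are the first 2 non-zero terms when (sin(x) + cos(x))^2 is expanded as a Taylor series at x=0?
2·x + 1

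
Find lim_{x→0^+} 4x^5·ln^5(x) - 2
The product is a 0·∞ indeterminate form at x → 0⁺.
Rewrite the product as 4·ln^5(x) / x^(-5) and apply L'Hôpital, or use the standard hierarchy x^(-5) ≫ |ln x|^5 as x → 0⁺.
The indeterminate product → 0, so the limit = -2.

Final answer: -2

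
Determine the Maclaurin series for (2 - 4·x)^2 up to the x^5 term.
16·x^2 - 16·x + 4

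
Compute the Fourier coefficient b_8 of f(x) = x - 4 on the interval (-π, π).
b_8 = (1/π) ∫_{-π}^{π} f(x)·sin(8x) dx.
Evaluate the integral (use parity and integration by parts as needed): b_8 = -1/4.

Final answer: -1/4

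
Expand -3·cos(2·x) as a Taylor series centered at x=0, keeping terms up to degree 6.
4·x^6/15 - 2·x^4 + 6·x^2 - 3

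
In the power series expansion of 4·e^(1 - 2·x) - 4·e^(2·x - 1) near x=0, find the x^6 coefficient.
Expand to order 6: 4·e^(1 - 2·x) - 4·e^(2·x - 1) = x^6·(-16·e^(-1)/45 + 16·e/45) + x^5·(-16·e/15 - 16·e^(-1)/15) + x^4·(-8·e^(-1)/3 + 8·e/3) + x^3·(-16·e/3 - 16·e^(-1)/3) + x^2·(-8·e^(-1) + 8·e) + x·(-8·e - 8·e^(-1)) - 4·e^(-1) + 4·e + O(x^7).
The coefficient of x^6 is -16·e^(-1)/45 + 16·e/45.

Final answer: -16·e^(-1)/45 + 16·e/45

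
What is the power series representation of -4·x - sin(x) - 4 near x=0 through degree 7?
x^7/5040 - x^5/120 + x^3/6 - 5·x - 4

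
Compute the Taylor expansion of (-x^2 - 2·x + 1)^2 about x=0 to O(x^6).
x^4 + 4·x^3 + 2·x^2 - 4·x + 1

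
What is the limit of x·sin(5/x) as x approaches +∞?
As x → +∞: let u = 5/x → 0⁺; then x·sin(5/x) = 5·sin(u)/u → 5·1 = 5.
Limit = 5.

Final answer: 5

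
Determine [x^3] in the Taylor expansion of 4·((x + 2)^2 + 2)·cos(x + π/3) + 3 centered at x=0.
Expand to order 3: 4·((x + 2)^2 + 2)·cos(x + π/3) + 3 = -4·x^3 + x^2·(-8·√(3) - 4) + x·(8 - 12·√(3)) + 15 + O(x^4).
The coefficient of x^3 is -4.

Final answer: -4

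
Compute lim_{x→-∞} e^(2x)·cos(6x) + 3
Evaluate the dominant behaviour as x → -∞; each term tends to a finite value or vanishes.
Limit = 3.

Final answer: 3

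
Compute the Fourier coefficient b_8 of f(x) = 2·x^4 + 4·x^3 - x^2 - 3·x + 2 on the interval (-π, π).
b_8 = (1/π) ∫_{-π}^{π} f(x)·sin(8x) dx.
Evaluate the integral (use parity and integration by parts as needed): b_8 = 27/32 - π^2.

Final answer: 27/32 - π^2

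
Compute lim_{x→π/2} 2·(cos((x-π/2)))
Direct substitution at x = π/2 gives 2.

Final answer: 2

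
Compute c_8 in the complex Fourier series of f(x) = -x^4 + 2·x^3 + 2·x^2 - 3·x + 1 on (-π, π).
Compute the real Fourier coefficients first: a_8 = 35/256 - π^2/8, b_8 = 51/64 - π^2/2.
Then c_8 = (a_8 − i·b_8)/2 = -π^2/16 + 35/512 - 51·i/128 + i·π^2/4.

Final answer: -π^2/16 + 35/512 - 51·i/128 + i·π^2/4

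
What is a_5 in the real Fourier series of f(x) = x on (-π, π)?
a_5 = (1/π) ∫_{-π}^{π} f(x)·cos(5x) dx.
Evaluate the integral (use parity and integration by parts as needed): a_5 = 0.

Final answer: 0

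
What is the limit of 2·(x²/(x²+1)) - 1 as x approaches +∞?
Evaluate the dominant behaviour as x → +∞; each term tends to a finite value or vanishes.
Limit = 1.

Final answer: 1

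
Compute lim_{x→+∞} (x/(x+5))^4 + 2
As x → +∞: x/(x+5) = 1/(1 + 5/x) → 1, and the 4th power of a limit-1 base also → 1; with the additive constant, 1 + 2 = 3.
Limit = 3.

Final answer: 3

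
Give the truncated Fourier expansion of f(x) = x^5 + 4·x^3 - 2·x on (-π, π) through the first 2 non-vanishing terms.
(-32·π^2 + 188 + 2·π^4)·sin(x) + (-π^4 + 1/2 + π^2)·sin(2·x)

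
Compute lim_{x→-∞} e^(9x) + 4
Evaluate the dominant behaviour as x → -∞; each term tends to a finite value or vanishes.
Limit = 4.

Final answer: 4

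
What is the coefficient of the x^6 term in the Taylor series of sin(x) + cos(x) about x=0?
Expand to order 6: sin(x) + cos(x) = -x^6/720 + x^5/120 + x^4/24 - x^3/6 - x^2/2 + x + 1 + O(x^7).
The coefficient of x^6 is -1/720.

Final answer: -1/720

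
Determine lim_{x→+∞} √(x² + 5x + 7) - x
This is an ∞ − ∞ indeterminate form.
Multiply and divide by the conjugate √(x²+5x + 7) + x; the x² terms cancel, leaving (5x + 7)/(√(x²+5x + 7)+x) → 5/2.
Limit = 5/2.

Final answer: 5/2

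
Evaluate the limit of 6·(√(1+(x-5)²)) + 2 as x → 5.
Direct substitution at x = 5 gives 8.

Final answer: 8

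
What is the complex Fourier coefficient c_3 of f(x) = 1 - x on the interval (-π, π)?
Compute the real Fourier coefficients first: a_3 = 0, b_3 = -2/3.
Then c_3 = (a_3 − i·b_3)/2 = i/3.

Final answer: i/3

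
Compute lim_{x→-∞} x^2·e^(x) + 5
The product is a 0·∞ indeterminate form at x → -∞.
Rewrite the product as x^2 / e^(-x) (an ∞/∞ form) and apply L'Hôpital, or use the standard hierarchy e^(|x|) ≫ |x^2| as x → -∞.
The indeterminate product → 0, so the limit = 5.

Final answer: 5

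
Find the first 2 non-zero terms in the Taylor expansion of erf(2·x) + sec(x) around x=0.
4·x/√(π) + 1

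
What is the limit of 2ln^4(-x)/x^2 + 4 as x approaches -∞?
The quotient is an ∞/∞ indeterminate form as x → -∞.
Compare growth rates of the dominant terms (exponentials ≫ polynomials ≫ logarithms), or apply L'Hôpital's rule; the quotient → 0.
Adding the constant: 0 + 4 = 4. Limit = 4.

Final answer: 4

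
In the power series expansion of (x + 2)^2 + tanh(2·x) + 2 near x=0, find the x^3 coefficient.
Expand to order 3: (x + 2)^2 + tanh(2·x) + 2 = -8·x^3/3 + x^2 + 6·x + 6 + O(x^4).
The coefficient of x^3 is -8/3.

Final answer: -8/3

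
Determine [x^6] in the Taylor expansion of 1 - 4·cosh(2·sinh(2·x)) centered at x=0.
Expand to order 6: 1 - 4·cosh(2·sinh(2·x)) = -7168·x^6/45 - 256·x^4/3 - 32·x^2 - 3 + O(x^7).
The coefficient of x^6 is -7168/45.

Final answer: -7168/45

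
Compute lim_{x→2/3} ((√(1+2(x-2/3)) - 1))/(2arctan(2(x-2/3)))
Both numerator and denominator → 0 as x → 2/3; this is a 0/0 indeterminate form.
Expand each to leading order near x = 2/3: numerator ~ (x - 2/3), denominator ~ 4·(x - 2/3).
The limit of the ratio is 1/4.

Final answer: 1/4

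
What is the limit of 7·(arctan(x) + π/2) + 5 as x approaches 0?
Direct substitution at x = 0 gives 5 + 7·π/2.

Final answer: 5 + 7·π/2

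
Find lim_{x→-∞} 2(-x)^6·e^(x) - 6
The product is a 0·∞ indeterminate form at x → -∞.
Rewrite the product as 2(-x)^6 / e^(-x) (an ∞/∞ form) and apply L'Hôpital, or use the standard hierarchy e^(|x|) ≫ |(-x)^6| as x → -∞.
The indeterminate product → 0, so the limit = -6.

Final answer: -6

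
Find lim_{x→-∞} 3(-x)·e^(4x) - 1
The product is a 0·∞ indeterminate form at x → -∞.
Rewrite the product as 3(-x) / e^(-4x) (an ∞/∞ form) and apply L'Hôpital, or use the standard hierarchy e^(4|x|) ≫ |(-x)| as x → -∞.
The indeterminate product → 0, so the limit = -1.

Final answer: -1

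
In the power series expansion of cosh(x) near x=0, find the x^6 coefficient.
Expand to order 6: cosh(x) = x^6/720 + x^4/24 + x^2/2 + 1 + O(x^7).
The coefficient of x^6 is 1/720.

Final answer: 1/720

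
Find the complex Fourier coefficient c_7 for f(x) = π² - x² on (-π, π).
Compute the real Fourier coefficients first: a_7 = 4/49, b_7 = 0.
Then c_7 = (a_7 − i·b_7)/2 = 2/49.

Final answer: 2/49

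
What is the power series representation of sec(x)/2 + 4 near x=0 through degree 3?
x^2/4 + 9/2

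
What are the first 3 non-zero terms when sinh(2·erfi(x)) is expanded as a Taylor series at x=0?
x^5·(2/(5·√(π)) + 128/(15·π^(5/2)) + 32/(3·π^(3/2))) + x^3·(4/(3·√(π)) + 32/(3·π^(3/2))) + 4·x/√(π)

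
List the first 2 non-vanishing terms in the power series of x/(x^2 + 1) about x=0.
-x^3 + x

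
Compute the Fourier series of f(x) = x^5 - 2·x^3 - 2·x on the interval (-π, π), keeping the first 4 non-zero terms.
(-44·π^2 + 2·π^4 + 260)·sin(x) + (-π^4 - 17/2 + 7·π^2)·sin(2·x) + (-76·π^2/27 + 44/81 + 2·π^4/3)·sin(3·x) + (-π^4/2 + 25/64 + 13·π^2/8)·sin(4·x)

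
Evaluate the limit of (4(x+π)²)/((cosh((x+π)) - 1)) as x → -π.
Both numerator and denominator → 0 as x → -π; this is a 0/0 indeterminate form.
Expand each to leading order near x = -π: numerator ~ 4·(x + π)^2, denominator ~ (x + π)^2/2.
The limit of the ratio is 8.

Final answer: 8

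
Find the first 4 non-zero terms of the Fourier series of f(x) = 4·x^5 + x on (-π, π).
(-160·π^2 + 8·π^4 + 962)·sin(x) + (-4·π^4 - 31 + 20·π^2)·sin(2·x) + (-160·π^2/27 + 374/81 + 8·π^4/3)·sin(3·x) + (-2·π^4 - 23/16 + 5·π^2/2)·sin(4·x)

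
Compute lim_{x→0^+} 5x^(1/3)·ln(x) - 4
The product is a 0·∞ indeterminate form at x → 0⁺.
Rewrite the product as 5·ln(x) / x^(-1/3) and apply L'Hôpital, or use the standard hierarchy x^(-1/3) ≫ |ln x| as x → 0⁺.
The indeterminate product → 0, so the limit = -4.

Final answer: -4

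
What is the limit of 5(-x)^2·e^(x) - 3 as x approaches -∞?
The product is a 0·∞ indeterminate form at x → -∞.
Rewrite the product as 5(-x)^2 / e^(-x) (an ∞/∞ form) and apply L'Hôpital, or use the standard hierarchy e^(|x|) ≫ |(-x)^2| as x → -∞.
The indeterminate product → 0, so the limit = -3.

Final answer: -3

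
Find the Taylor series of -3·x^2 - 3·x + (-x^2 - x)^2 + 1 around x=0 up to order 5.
x^4 + 2·x^3 - 2·x^2 - 3·x + 1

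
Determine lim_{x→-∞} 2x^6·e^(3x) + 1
The product is a 0·∞ indeterminate form at x → -∞.
Rewrite the product as 2x^6 / e^(-3x) (an ∞/∞ form) and apply L'Hôpital, or use the standard hierarchy e^(3|x|) ≫ |x^6| as x → -∞.
The indeterminate product → 0, so the limit = 1.

Final answer: 1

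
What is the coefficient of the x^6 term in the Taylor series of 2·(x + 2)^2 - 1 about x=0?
Expand to order 6: 2·(x + 2)^2 - 1 = 2·x^2 + 8·x + 7 + O(x^7).
The coefficient of x^6 is 0.

Final answer: 0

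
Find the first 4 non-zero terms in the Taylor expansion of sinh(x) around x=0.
x^7/5040 + x^5/120 + x^3/6 + x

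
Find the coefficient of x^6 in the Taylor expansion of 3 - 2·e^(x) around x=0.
Expand to order 6: 3 - 2·e^(x) = -x^6/360 - x^5/60 - x^4/12 - x^3/3 - x^2 - 2·x + 1 + O(x^7).
The coefficient of x^6 is -1/360.

Final answer: -1/360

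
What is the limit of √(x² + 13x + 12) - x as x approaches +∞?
This is an ∞ − ∞ indeterminate form.
Multiply and divide by the conjugate √(x²+13x + 12) + x; the x² terms cancel, leaving (13x + 12)/(√(x²+13x + 12)+x) → 13/2.
Limit = 13/2.

Final answer: 13/2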